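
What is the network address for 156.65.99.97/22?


IP:   10011100.01000001.01100011.01100001
Mask: 11111111.11111111.11111100.00000000
AND operation:
Net:  10011100.01000001.01100000.00000000
Network: 156.65.96.0/22


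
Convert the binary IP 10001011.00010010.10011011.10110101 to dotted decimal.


10001011 = 139
00010010 = 18
10011011 = 155
10110101 = 181
IP: 139.18.155.181


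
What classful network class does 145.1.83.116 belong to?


First octet: 145
Binary: 10010001
10xxxxxx -> Class B (128-191)
Class B, default mask 255.255.0.0 (/16)


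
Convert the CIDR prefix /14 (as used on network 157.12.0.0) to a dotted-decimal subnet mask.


/14 means 14 network bits, 18 host bits
Binary: 11111111111111000000000000000000
Mask: 255.252.0.0


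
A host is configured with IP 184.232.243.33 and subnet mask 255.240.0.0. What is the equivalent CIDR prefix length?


Binary: 11111111.11110000.00000000.00000000
Count leading 1s
Prefix: /12


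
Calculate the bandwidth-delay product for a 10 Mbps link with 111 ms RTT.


BDP = bandwidth * RTT
= 10 Mbps * 111 ms
= 10 * 1e6 * 111 / 1000 bits
= 1110000 bits
= 138750 bytes
= 135.498 KB
BDP = 1110000 bits (138750 bytes)


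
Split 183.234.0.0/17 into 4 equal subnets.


New prefix = 17 + 2 = 19
Each subnet has 8192 addresses
  183.234.0.0/19
  183.234.32.0/19
  183.234.64.0/19
  183.234.96.0/19
Subnets: 183.234.0.0/19, 183.234.32.0/19, 183.234.64.0/19, 183.234.96.0/19


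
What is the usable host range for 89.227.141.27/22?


Network: 89.227.140.0
Broadcast: 89.227.143.255
First usable = network + 1
Last usable = broadcast - 1
Range: 89.227.140.1 to 89.227.143.254


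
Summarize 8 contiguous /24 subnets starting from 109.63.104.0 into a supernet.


Original prefix: /24
Number of subnets: 8 = 2^3
New prefix = 24 - 3 = 21
Supernet: 109.63.104.0/21


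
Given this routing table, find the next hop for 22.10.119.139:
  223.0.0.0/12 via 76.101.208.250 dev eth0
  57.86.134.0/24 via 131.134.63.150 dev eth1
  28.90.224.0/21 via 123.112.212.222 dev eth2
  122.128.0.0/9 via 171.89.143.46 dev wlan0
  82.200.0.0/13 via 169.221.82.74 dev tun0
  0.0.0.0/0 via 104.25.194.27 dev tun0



Longest prefix match for 22.10.119.139:
  /12 223.0.0.0: no
  /24 57.86.134.0: no
  /21 28.90.224.0: no
  /9 122.128.0.0: no
  /13 82.200.0.0: no
  /0 0.0.0.0: MATCH
Selected: next-hop 104.25.194.27 via tun0 (matched /0)


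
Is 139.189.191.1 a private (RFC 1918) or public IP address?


RFC 1918 private ranges:
  10.0.0.0/8 (10.0.0.0 - 10.255.255.255)
  172.16.0.0/12 (172.16.0.0 - 172.31.255.255)
  192.168.0.0/16 (192.168.0.0 - 192.168.255.255)
Public (not in any RFC 1918 range)


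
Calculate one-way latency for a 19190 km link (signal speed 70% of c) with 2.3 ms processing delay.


Speed = 0.7 * 3e5 km/s = 210000 km/s
Propagation delay = 19190 / 210000 = 0.0914 s = 91.381 ms
Processing delay = 2.3 ms
Total one-way latency = 93.681 ms


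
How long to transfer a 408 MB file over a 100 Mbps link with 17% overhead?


Effective throughput = 100 * (1 - 17/100) = 83 Mbps
File size in Mb = 408 * 8 = 3264 Mb
Time = 3264 / 83
Time = 39.3253 seconds


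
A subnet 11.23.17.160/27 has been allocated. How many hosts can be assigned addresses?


Host bits = 32 - 27 = 5
Total addresses = 2^5 = 32
Usable = total - 2 (network and broadcast)
Usable hosts: 30


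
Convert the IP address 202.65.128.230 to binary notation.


202 = 11001010
65 = 01000001
128 = 10000000
230 = 11100110
Binary: 11001010.01000001.10000000.11100110


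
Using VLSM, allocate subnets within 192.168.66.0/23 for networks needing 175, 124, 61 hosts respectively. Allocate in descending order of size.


175 hosts -> /24 (254 usable): 192.168.66.0/24
124 hosts -> /25 (126 usable): 192.168.67.0/25
61 hosts -> /26 (62 usable): 192.168.67.128/26
Allocation: 192.168.66.0/24 (175 hosts, 254 usable); 192.168.67.0/25 (124 hosts, 126 usable); 192.168.67.128/26 (61 hosts, 62 usable)


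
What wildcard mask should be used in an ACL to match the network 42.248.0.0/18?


Subnet mask: 255.255.192.0
Wildcard = 255.255.255.255 - subnet mask
255 - 255 = 0
255 - 255 = 0
255 - 192 = 63
255 - 0 = 255
Wildcard: 0.0.63.255


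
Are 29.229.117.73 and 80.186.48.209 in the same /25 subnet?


Mask: 255.255.255.128
29.229.117.73 AND mask = 29.229.117.0
80.186.48.209 AND mask = 80.186.48.128
No, different subnets (29.229.117.0 vs 80.186.48.128)


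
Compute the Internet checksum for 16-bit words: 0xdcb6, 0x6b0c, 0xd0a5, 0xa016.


Sum all words (with carry folding):
+ 0xdcb6 = 0xdcb6
+ 0x6b0c = 0x47c3
+ 0xd0a5 = 0x1869
+ 0xa016 = 0xb87f
One's complement: ~0xb87f
Checksum = 0x4780


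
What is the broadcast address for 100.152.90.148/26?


Network: 100.152.90.128/26
Host bits = 6
Set all host bits to 1:
Broadcast: 100.152.90.191


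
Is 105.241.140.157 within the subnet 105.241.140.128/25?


Subnet network: 105.241.140.128
Test IP AND mask: 105.241.140.128
Yes, 105.241.140.157 is in 105.241.140.128/25


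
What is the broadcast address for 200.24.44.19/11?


Network: 200.0.0.0/11
Host bits = 21
Set all host bits to 1:
Broadcast: 200.31.255.255


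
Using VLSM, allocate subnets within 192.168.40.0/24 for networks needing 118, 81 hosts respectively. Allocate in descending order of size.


118 hosts -> /25 (126 usable): 192.168.40.0/25
81 hosts -> /25 (126 usable): 192.168.40.128/25
Allocation: 192.168.40.0/25 (118 hosts, 126 usable); 192.168.40.128/25 (81 hosts, 126 usable)


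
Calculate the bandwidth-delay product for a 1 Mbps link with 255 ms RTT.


BDP = bandwidth * RTT
= 1 Mbps * 255 ms
= 1 * 1e6 * 255 / 1000 bits
= 255000 bits
= 31875 bytes
= 31.1279 KB
BDP = 255000 bits (31875 bytes)


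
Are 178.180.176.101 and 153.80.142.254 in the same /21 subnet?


Mask: 255.255.248.0
178.180.176.101 AND mask = 178.180.176.0
153.80.142.254 AND mask = 153.80.136.0
No, different subnets (178.180.176.0 vs 153.80.136.0)


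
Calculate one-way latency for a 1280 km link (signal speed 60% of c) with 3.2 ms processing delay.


Speed = 0.6 * 3e5 km/s = 180000 km/s
Propagation delay = 1280 / 180000 = 0.0071 s = 7.1111 ms
Processing delay = 3.2 ms
Total one-way latency = 10.3111 ms


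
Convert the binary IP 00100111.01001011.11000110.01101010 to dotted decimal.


00100111 = 39
01001011 = 75
11000110 = 198
01101010 = 106
IP: 39.75.198.106


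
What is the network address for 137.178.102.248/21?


IP:   10001001.10110010.01100110.11111000
Mask: 11111111.11111111.11111000.00000000
AND operation:
Net:  10001001.10110010.01100000.00000000
Network: 137.178.96.0/21


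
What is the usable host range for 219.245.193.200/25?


Network: 219.245.193.128
Broadcast: 219.245.193.255
First usable = network + 1
Last usable = broadcast - 1
Range: 219.245.193.129 to 219.245.193.254


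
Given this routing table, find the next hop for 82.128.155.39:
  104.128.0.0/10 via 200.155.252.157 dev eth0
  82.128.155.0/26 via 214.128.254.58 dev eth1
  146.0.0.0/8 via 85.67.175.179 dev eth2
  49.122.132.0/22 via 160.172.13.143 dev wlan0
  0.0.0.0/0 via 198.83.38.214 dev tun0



Longest prefix match for 82.128.155.39:
  /10 104.128.0.0: no
  /26 82.128.155.0: MATCH
  /8 146.0.0.0: no
  /22 49.122.132.0: no
  /0 0.0.0.0: MATCH
Selected: next-hop 214.128.254.58 via eth1 (matched /26)


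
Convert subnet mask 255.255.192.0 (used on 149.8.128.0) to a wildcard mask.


Subnet mask: 255.255.192.0
Wildcard = 255.255.255.255 - subnet mask
255 - 255 = 0
255 - 255 = 0
255 - 192 = 63
255 - 0 = 255
Wildcard: 0.0.63.255


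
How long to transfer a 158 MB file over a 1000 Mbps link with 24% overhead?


Effective throughput = 1000 * (1 - 24/100) = 760 Mbps
File size in Mb = 158 * 8 = 1264 Mb
Time = 1264 / 760
Time = 1.6632 seconds


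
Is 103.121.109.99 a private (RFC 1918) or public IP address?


RFC 1918 private ranges:
  10.0.0.0/8 (10.0.0.0 - 10.255.255.255)
  172.16.0.0/12 (172.16.0.0 - 172.31.255.255)
  192.168.0.0/16 (192.168.0.0 - 192.168.255.255)
Public (not in any RFC 1918 range)


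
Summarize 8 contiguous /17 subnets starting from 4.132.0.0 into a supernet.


Original prefix: /17
Number of subnets: 8 = 2^3
New prefix = 17 - 3 = 14
Supernet: 4.132.0.0/14


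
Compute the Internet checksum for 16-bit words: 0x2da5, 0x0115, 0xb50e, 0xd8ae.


Sum all words (with carry folding):
+ 0x2da5 = 0x2da5
+ 0x0115 = 0x2eba
+ 0xb50e = 0xe3c8
+ 0xd8ae = 0xbc77
One's complement: ~0xbc77
Checksum = 0x4388


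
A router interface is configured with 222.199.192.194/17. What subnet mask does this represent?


/17 means 17 network bits, 15 host bits
Binary: 11111111111111111000000000000000
Mask: 255.255.128.0


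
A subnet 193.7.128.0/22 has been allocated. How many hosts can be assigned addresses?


Host bits = 32 - 22 = 10
Total addresses = 2^10 = 1024
Usable = total - 2 (network and broadcast)
Usable hosts: 1022


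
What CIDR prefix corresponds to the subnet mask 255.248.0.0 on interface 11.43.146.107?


Binary: 11111111.11111000.00000000.00000000
Count leading 1s
Prefix: /13


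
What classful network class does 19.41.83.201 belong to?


First octet: 19
Binary: 00010011
0xxxxxxx -> Class A (1-126)
Class A, default mask 255.0.0.0 (/8)


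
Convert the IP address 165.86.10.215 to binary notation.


165 = 10100101
86 = 01010110
10 = 00001010
215 = 11010111
Binary: 10100101.01010110.00001010.11010111


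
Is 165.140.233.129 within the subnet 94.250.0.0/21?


Subnet network: 94.250.0.0
Test IP AND mask: 165.140.232.0
No, 165.140.233.129 is not in 94.250.0.0/21


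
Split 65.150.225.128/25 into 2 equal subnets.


New prefix = 25 + 1 = 26
Each subnet has 64 addresses
  65.150.225.128/26
  65.150.225.192/26
Subnets: 65.150.225.128/26, 65.150.225.192/26


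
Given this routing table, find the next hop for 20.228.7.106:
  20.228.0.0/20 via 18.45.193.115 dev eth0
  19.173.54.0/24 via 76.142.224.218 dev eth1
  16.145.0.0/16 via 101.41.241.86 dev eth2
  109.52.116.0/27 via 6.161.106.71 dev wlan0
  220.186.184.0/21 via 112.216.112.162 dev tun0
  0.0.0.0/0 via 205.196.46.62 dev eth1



Longest prefix match for 20.228.7.106:
  /20 20.228.0.0: MATCH
  /24 19.173.54.0: no
  /16 16.145.0.0: no
  /27 109.52.116.0: no
  /21 220.186.184.0: no
  /0 0.0.0.0: MATCH
Selected: next-hop 18.45.193.115 via eth0 (matched /20)


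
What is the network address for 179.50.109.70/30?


IP:   10110011.00110010.01101101.01000110
Mask: 11111111.11111111.11111111.11111100
AND operation:
Net:  10110011.00110010.01101101.01000100
Network: 179.50.109.68/30


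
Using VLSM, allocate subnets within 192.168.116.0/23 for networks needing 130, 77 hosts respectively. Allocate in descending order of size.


130 hosts -> /24 (254 usable): 192.168.116.0/24
77 hosts -> /25 (126 usable): 192.168.117.0/25
Allocation: 192.168.116.0/24 (130 hosts, 254 usable); 192.168.117.0/25 (77 hosts, 126 usable)


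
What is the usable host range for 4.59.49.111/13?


Network: 4.56.0.0
Broadcast: 4.63.255.255
First usable = network + 1
Last usable = broadcast - 1
Range: 4.56.0.1 to 4.63.255.254


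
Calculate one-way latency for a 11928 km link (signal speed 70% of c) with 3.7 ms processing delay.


Speed = 0.7 * 3e5 km/s = 210000 km/s
Propagation delay = 11928 / 210000 = 0.0568 s = 56.8 ms
Processing delay = 3.7 ms
Total one-way latency = 60.5 ms


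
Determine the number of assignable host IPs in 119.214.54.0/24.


Host bits = 32 - 24 = 8
Total addresses = 2^8 = 256
Usable = total - 2 (network and broadcast)
Usable hosts: 254


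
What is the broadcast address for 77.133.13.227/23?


Network: 77.133.12.0/23
Host bits = 9
Set all host bits to 1:
Broadcast: 77.133.13.255


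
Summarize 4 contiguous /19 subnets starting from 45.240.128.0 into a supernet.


Original prefix: /19
Number of subnets: 4 = 2^2
New prefix = 19 - 2 = 17
Supernet: 45.240.128.0/17


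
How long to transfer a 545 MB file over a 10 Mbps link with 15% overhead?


Effective throughput = 10 * (1 - 15/100) = 8.5 Mbps
File size in Mb = 545 * 8 = 4360 Mb
Time = 4360 / 8.5
Time = 512.9412 seconds


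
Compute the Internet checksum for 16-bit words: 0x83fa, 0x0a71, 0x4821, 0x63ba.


Sum all words (with carry folding):
+ 0x83fa = 0x83fa
+ 0x0a71 = 0x8e6b
+ 0x4821 = 0xd68c
+ 0x63ba = 0x3a47
One's complement: ~0x3a47
Checksum = 0xc5b8


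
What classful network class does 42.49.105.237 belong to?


First octet: 42
Binary: 00101010
0xxxxxxx -> Class A (1-126)
Class A, default mask 255.0.0.0 (/8)


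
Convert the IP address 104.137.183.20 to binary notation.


104 = 01101000
137 = 10001001
183 = 10110111
20 = 00010100
Binary: 01101000.10001001.10110111.00010100


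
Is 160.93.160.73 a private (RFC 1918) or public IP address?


RFC 1918 private ranges:
  10.0.0.0/8 (10.0.0.0 - 10.255.255.255)
  172.16.0.0/12 (172.16.0.0 - 172.31.255.255)
  192.168.0.0/16 (192.168.0.0 - 192.168.255.255)
Public (not in any RFC 1918 range)


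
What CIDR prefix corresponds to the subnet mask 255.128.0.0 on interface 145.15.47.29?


Binary: 11111111.10000000.00000000.00000000
Count leading 1s
Prefix: /9


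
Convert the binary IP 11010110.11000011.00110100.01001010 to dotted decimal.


11010110 = 214
11000011 = 195
00110100 = 52
01001010 = 74
IP: 214.195.52.74


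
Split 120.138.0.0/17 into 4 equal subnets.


New prefix = 17 + 2 = 19
Each subnet has 8192 addresses
  120.138.0.0/19
  120.138.32.0/19
  120.138.64.0/19
  120.138.96.0/19
Subnets: 120.138.0.0/19, 120.138.32.0/19, 120.138.64.0/19, 120.138.96.0/19


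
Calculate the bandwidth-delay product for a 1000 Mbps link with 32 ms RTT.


BDP = bandwidth * RTT
= 1000 Mbps * 32 ms
= 1000 * 1e6 * 32 / 1000 bits
= 32000000 bits
= 4000000 bytes
= 3906.25 KB
BDP = 32000000 bits (4000000 bytes)


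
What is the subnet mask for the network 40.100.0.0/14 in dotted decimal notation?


/14 means 14 network bits, 18 host bits
Binary: 11111111111111000000000000000000
Mask: 255.252.0.0


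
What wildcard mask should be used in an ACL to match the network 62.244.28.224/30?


Subnet mask: 255.255.255.252
Wildcard = 255.255.255.255 - subnet mask
255 - 255 = 0
255 - 255 = 0
255 - 255 = 0
255 - 252 = 3
Wildcard: 0.0.0.3


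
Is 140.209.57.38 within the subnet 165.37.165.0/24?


Subnet network: 165.37.165.0
Test IP AND mask: 140.209.57.0
No, 140.209.57.38 is not in 165.37.165.0/24


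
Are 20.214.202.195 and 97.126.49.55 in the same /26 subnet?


Mask: 255.255.255.192
20.214.202.195 AND mask = 20.214.202.192
97.126.49.55 AND mask = 97.126.49.0
No, different subnets (20.214.202.192 vs 97.126.49.0)


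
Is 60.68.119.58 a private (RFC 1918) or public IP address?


RFC 1918 private ranges:
  10.0.0.0/8 (10.0.0.0 - 10.255.255.255)
  172.16.0.0/12 (172.16.0.0 - 172.31.255.255)
  192.168.0.0/16 (192.168.0.0 - 192.168.255.255)
Public (not in any RFC 1918 range)


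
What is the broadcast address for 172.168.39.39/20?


Network: 172.168.32.0/20
Host bits = 12
Set all host bits to 1:
Broadcast: 172.168.47.255


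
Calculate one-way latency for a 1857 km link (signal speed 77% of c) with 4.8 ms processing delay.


Speed = 0.77 * 3e5 km/s = 231000 km/s
Propagation delay = 1857 / 231000 = 0.008 s = 8.039 ms
Processing delay = 4.8 ms
Total one-way latency = 12.839 ms


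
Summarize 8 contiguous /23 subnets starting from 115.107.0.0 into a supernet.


Original prefix: /23
Number of subnets: 8 = 2^3
New prefix = 23 - 3 = 20
Supernet: 115.107.0.0/20


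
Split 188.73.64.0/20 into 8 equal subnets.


New prefix = 20 + 3 = 23
Each subnet has 512 addresses
  188.73.64.0/23
  188.73.66.0/23
  188.73.68.0/23
  188.73.70.0/23
  188.73.72.0/23
  188.73.74.0/23
  188.73.76.0/23
  188.73.78.0/23
Subnets: 188.73.64.0/23, 188.73.66.0/23, 188.73.68.0/23, 188.73.70.0/23, 188.73.72.0/23, 188.73.74.0/23, 188.73.76.0/23, 188.73.78.0/23


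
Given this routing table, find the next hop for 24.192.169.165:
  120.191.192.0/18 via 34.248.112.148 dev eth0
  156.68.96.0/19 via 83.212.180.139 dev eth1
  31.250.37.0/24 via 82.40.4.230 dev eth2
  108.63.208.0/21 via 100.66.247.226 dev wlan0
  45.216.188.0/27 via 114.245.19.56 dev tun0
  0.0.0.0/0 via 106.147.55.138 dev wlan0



Longest prefix match for 24.192.169.165:
  /18 120.191.192.0: no
  /19 156.68.96.0: no
  /24 31.250.37.0: no
  /21 108.63.208.0: no
  /27 45.216.188.0: no
  /0 0.0.0.0: MATCH
Selected: next-hop 106.147.55.138 via wlan0 (matched /0)


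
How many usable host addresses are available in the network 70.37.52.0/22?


Host bits = 32 - 22 = 10
Total addresses = 2^10 = 1024
Usable = total - 2 (network and broadcast)
Usable hosts: 1022


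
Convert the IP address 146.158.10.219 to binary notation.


146 = 10010010
158 = 10011110
10 = 00001010
219 = 11011011
Binary: 10010010.10011110.00001010.11011011


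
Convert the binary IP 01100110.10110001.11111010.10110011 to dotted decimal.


01100110 = 102
10110001 = 177
11111010 = 250
10110011 = 179
IP: 102.177.250.179


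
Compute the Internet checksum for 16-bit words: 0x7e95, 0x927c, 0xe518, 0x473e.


Sum all words (with carry folding):
+ 0x7e95 = 0x7e95
+ 0x927c = 0x1112
+ 0xe518 = 0xf62a
+ 0x473e = 0x3d69
One's complement: ~0x3d69
Checksum = 0xc296


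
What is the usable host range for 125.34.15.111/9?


Network: 125.0.0.0
Broadcast: 125.127.255.255
First usable = network + 1
Last usable = broadcast - 1
Range: 125.0.0.1 to 125.127.255.254


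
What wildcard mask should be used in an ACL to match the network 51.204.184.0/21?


Subnet mask: 255.255.248.0
Wildcard = 255.255.255.255 - subnet mask
255 - 255 = 0
255 - 255 = 0
255 - 248 = 7
255 - 0 = 255
Wildcard: 0.0.7.255


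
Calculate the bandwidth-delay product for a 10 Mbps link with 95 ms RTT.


BDP = bandwidth * RTT
= 10 Mbps * 95 ms
= 10 * 1e6 * 95 / 1000 bits
= 950000 bits
= 118750 bytes
= 115.9668 KB
BDP = 950000 bits (118750 bytes)


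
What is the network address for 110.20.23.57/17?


IP:   01101110.00010100.00010111.00111001
Mask: 11111111.11111111.10000000.00000000
AND operation:
Net:  01101110.00010100.00000000.00000000
Network: 110.20.0.0/17


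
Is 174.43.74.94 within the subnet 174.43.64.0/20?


Subnet network: 174.43.64.0
Test IP AND mask: 174.43.64.0
Yes, 174.43.74.94 is in 174.43.64.0/20


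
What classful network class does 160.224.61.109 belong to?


First octet: 160
Binary: 10100000
10xxxxxx -> Class B (128-191)
Class B, default mask 255.255.0.0 (/16)


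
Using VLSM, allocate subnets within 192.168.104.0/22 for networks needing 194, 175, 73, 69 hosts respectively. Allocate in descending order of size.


194 hosts -> /24 (254 usable): 192.168.104.0/24
175 hosts -> /24 (254 usable): 192.168.105.0/24
73 hosts -> /25 (126 usable): 192.168.106.0/25
69 hosts -> /25 (126 usable): 192.168.106.128/25
Allocation: 192.168.104.0/24 (194 hosts, 254 usable); 192.168.105.0/24 (175 hosts, 254 usable); 192.168.106.0/25 (73 hosts, 126 usable); 192.168.106.128/25 (69 hosts, 126 usable)


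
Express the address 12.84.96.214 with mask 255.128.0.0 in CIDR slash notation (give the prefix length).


Binary: 11111111.10000000.00000000.00000000
Count leading 1s
Prefix: /9


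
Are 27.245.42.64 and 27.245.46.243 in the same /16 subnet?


Mask: 255.255.0.0
27.245.42.64 AND mask = 27.245.0.0
27.245.46.243 AND mask = 27.245.0.0
Yes, same subnet (27.245.0.0)


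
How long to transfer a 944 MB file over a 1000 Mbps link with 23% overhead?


Effective throughput = 1000 * (1 - 23/100) = 770 Mbps
File size in Mb = 944 * 8 = 7552 Mb
Time = 7552 / 770
Time = 9.8078 seconds


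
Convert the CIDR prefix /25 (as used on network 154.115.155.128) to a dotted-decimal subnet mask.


/25 means 25 network bits, 7 host bits
Binary: 11111111111111111111111110000000
Mask: 255.255.255.128


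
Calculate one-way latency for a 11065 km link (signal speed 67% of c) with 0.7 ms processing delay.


Speed = 0.67 * 3e5 km/s = 201000 km/s
Propagation delay = 11065 / 201000 = 0.055 s = 55.0498 ms
Processing delay = 0.7 ms
Total one-way latency = 55.7498 ms


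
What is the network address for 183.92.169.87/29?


IP:   10110111.01011100.10101001.01010111
Mask: 11111111.11111111.11111111.11111000
AND operation:
Net:  10110111.01011100.10101001.01010000
Network: 183.92.169.80/29


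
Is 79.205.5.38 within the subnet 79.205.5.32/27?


Subnet network: 79.205.5.32
Test IP AND mask: 79.205.5.32
Yes, 79.205.5.38 is in 79.205.5.32/27


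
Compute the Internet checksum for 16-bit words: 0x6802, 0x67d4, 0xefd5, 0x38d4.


Sum all words (with carry folding):
+ 0x6802 = 0x6802
+ 0x67d4 = 0xcfd6
+ 0xefd5 = 0xbfac
+ 0x38d4 = 0xf880
One's complement: ~0xf880
Checksum = 0x077f


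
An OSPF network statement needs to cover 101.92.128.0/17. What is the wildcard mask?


Subnet mask: 255.255.128.0
Wildcard = 255.255.255.255 - subnet mask
255 - 255 = 0
255 - 255 = 0
255 - 128 = 127
255 - 0 = 255
Wildcard: 0.0.127.255


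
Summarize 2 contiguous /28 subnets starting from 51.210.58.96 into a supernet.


Original prefix: /28
Number of subnets: 2 = 2^1
New prefix = 28 - 1 = 27
Supernet: 51.210.58.96/27


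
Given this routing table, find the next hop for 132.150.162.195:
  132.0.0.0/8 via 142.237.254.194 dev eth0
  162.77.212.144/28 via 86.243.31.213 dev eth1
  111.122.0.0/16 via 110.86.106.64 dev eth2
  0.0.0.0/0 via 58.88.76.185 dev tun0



Longest prefix match for 132.150.162.195:
  /8 132.0.0.0: MATCH
  /28 162.77.212.144: no
  /16 111.122.0.0: no
  /0 0.0.0.0: MATCH
Selected: next-hop 142.237.254.194 via eth0 (matched /8)


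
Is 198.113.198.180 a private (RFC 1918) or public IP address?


RFC 1918 private ranges:
  10.0.0.0/8 (10.0.0.0 - 10.255.255.255)
  172.16.0.0/12 (172.16.0.0 - 172.31.255.255)
  192.168.0.0/16 (192.168.0.0 - 192.168.255.255)
Public (not in any RFC 1918 range)


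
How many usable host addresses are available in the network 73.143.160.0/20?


Host bits = 32 - 20 = 12
Total addresses = 2^12 = 4096
Usable = total - 2 (network and broadcast)
Usable hosts: 4094


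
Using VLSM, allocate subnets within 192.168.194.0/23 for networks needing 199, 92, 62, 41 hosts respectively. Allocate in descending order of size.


199 hosts -> /24 (254 usable): 192.168.194.0/24
92 hosts -> /25 (126 usable): 192.168.195.0/25
62 hosts -> /26 (62 usable): 192.168.195.128/26
41 hosts -> /26 (62 usable): 192.168.195.192/26
Allocation: 192.168.194.0/24 (199 hosts, 254 usable); 192.168.195.0/25 (92 hosts, 126 usable); 192.168.195.128/26 (62 hosts, 62 usable); 192.168.195.192/26 (41 hosts, 62 usable)


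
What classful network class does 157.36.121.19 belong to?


First octet: 157
Binary: 10011101
10xxxxxx -> Class B (128-191)
Class B, default mask 255.255.0.0 (/16)


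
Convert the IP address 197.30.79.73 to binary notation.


197 = 11000101
30 = 00011110
79 = 01001111
73 = 01001001
Binary: 11000101.00011110.01001111.01001001


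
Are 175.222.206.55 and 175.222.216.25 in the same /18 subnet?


Mask: 255.255.192.0
175.222.206.55 AND mask = 175.222.192.0
175.222.216.25 AND mask = 175.222.192.0
Yes, same subnet (175.222.192.0)


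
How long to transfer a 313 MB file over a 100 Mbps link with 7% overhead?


Effective throughput = 100 * (1 - 7/100) = 93 Mbps
File size in Mb = 313 * 8 = 2504 Mb
Time = 2504 / 93
Time = 26.9247 seconds


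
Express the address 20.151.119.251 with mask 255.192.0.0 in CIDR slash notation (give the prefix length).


Binary: 11111111.11000000.00000000.00000000
Count leading 1s
Prefix: /10


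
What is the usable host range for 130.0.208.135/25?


Network: 130.0.208.128
Broadcast: 130.0.208.255
First usable = network + 1
Last usable = broadcast - 1
Range: 130.0.208.129 to 130.0.208.254


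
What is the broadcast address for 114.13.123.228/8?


Network: 114.0.0.0/8
Host bits = 24
Set all host bits to 1:
Broadcast: 114.255.255.255


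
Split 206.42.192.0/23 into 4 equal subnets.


New prefix = 23 + 2 = 25
Each subnet has 128 addresses
  206.42.192.0/25
  206.42.192.128/25
  206.42.193.0/25
  206.42.193.128/25
Subnets: 206.42.192.0/25, 206.42.192.128/25, 206.42.193.0/25, 206.42.193.128/25


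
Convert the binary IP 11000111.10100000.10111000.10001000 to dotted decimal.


11000111 = 199
10100000 = 160
10111000 = 184
10001000 = 136
IP: 199.160.184.136


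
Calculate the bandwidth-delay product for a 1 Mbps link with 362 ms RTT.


BDP = bandwidth * RTT
= 1 Mbps * 362 ms
= 1 * 1e6 * 362 / 1000 bits
= 362000 bits
= 45250 bytes
= 44.1895 KB
BDP = 362000 bits (45250 bytes)


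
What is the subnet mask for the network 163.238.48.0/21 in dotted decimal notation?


/21 means 21 network bits, 11 host bits
Binary: 11111111111111111111100000000000
Mask: 255.255.248.0


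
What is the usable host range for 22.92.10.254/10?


Network: 22.64.0.0
Broadcast: 22.127.255.255
First usable = network + 1
Last usable = broadcast - 1
Range: 22.64.0.1 to 22.127.255.254


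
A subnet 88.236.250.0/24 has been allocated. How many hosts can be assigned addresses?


Host bits = 32 - 24 = 8
Total addresses = 2^8 = 256
Usable = total - 2 (network and broadcast)
Usable hosts: 254


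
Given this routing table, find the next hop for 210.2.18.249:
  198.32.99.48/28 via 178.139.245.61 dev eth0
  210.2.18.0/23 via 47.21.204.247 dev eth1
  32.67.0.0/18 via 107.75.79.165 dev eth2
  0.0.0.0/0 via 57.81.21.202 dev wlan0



Longest prefix match for 210.2.18.249:
  /28 198.32.99.48: no
  /23 210.2.18.0: MATCH
  /18 32.67.0.0: no
  /0 0.0.0.0: MATCH
Selected: next-hop 47.21.204.247 via eth1 (matched /23)


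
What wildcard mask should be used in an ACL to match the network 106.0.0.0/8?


Subnet mask: 255.0.0.0
Wildcard = 255.255.255.255 - subnet mask
255 - 255 = 0
255 - 0 = 255
255 - 0 = 255
255 - 0 = 255
Wildcard: 0.255.255.255


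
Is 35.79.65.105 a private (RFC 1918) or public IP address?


RFC 1918 private ranges:
  10.0.0.0/8 (10.0.0.0 - 10.255.255.255)
  172.16.0.0/12 (172.16.0.0 - 172.31.255.255)
  192.168.0.0/16 (192.168.0.0 - 192.168.255.255)
Public (not in any RFC 1918 range)


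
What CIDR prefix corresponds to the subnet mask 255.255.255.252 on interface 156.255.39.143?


Binary: 11111111.11111111.11111111.11111100
Count leading 1s
Prefix: /30


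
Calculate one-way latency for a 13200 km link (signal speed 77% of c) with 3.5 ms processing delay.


Speed = 0.77 * 3e5 km/s = 231000 km/s
Propagation delay = 13200 / 231000 = 0.0571 s = 57.1429 ms
Processing delay = 3.5 ms
Total one-way latency = 60.6429 ms


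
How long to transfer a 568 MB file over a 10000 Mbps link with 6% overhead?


Effective throughput = 10000 * (1 - 6/100) = 9400 Mbps
File size in Mb = 568 * 8 = 4544 Mb
Time = 4544 / 9400
Time = 0.4834 seconds


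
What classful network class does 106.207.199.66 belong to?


First octet: 106
Binary: 01101010
0xxxxxxx -> Class A (1-126)
Class A, default mask 255.0.0.0 (/8)


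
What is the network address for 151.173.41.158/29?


IP:   10010111.10101101.00101001.10011110
Mask: 11111111.11111111.11111111.11111000
AND operation:
Net:  10010111.10101101.00101001.10011000
Network: 151.173.41.152/29


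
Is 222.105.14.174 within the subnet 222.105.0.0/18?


Subnet network: 222.105.0.0
Test IP AND mask: 222.105.0.0
Yes, 222.105.14.174 is in 222.105.0.0/18


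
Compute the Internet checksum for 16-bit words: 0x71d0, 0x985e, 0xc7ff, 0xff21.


Sum all words (with carry folding):
+ 0x71d0 = 0x71d0
+ 0x985e = 0x0a2f
+ 0xc7ff = 0xd22e
+ 0xff21 = 0xd150
One's complement: ~0xd150
Checksum = 0x2eaf


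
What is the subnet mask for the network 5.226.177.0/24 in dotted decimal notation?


/24 means 24 network bits, 8 host bits
Binary: 11111111111111111111111100000000
Mask: 255.255.255.0


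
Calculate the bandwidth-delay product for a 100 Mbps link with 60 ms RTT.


BDP = bandwidth * RTT
= 100 Mbps * 60 ms
= 100 * 1e6 * 60 / 1000 bits
= 6000000 bits
= 750000 bytes
= 732.4219 KB
BDP = 6000000 bits (750000 bytes)


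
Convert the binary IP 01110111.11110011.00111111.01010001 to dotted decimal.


01110111 = 119
11110011 = 243
00111111 = 63
01010001 = 81
IP: 119.243.63.81


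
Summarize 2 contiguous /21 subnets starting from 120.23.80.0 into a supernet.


Original prefix: /21
Number of subnets: 2 = 2^1
New prefix = 21 - 1 = 20
Supernet: 120.23.80.0/20


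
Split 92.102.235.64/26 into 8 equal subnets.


New prefix = 26 + 3 = 29
Each subnet has 8 addresses
  92.102.235.64/29
  92.102.235.72/29
  92.102.235.80/29
  92.102.235.88/29
  92.102.235.96/29
  92.102.235.104/29
  92.102.235.112/29
  92.102.235.120/29
Subnets: 92.102.235.64/29, 92.102.235.72/29, 92.102.235.80/29, 92.102.235.88/29, 92.102.235.96/29, 92.102.235.104/29, 92.102.235.112/29, 92.102.235.120/29


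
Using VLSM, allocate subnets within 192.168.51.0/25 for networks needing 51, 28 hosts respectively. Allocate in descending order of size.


51 hosts -> /26 (62 usable): 192.168.51.0/26
28 hosts -> /27 (30 usable): 192.168.51.64/27
Allocation: 192.168.51.0/26 (51 hosts, 62 usable); 192.168.51.64/27 (28 hosts, 30 usable)


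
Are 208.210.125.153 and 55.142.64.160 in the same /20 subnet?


Mask: 255.255.240.0
208.210.125.153 AND mask = 208.210.112.0
55.142.64.160 AND mask = 55.142.64.0
No, different subnets (208.210.112.0 vs 55.142.64.0)


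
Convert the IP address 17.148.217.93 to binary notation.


17 = 00010001
148 = 10010100
217 = 11011001
93 = 01011101
Binary: 00010001.10010100.11011001.01011101


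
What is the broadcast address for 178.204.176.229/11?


Network: 178.192.0.0/11
Host bits = 21
Set all host bits to 1:
Broadcast: 178.223.255.255


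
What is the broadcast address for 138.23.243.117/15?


Network: 138.22.0.0/15
Host bits = 17
Set all host bits to 1:
Broadcast: 138.23.255.255


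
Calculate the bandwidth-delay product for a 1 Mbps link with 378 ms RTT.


BDP = bandwidth * RTT
= 1 Mbps * 378 ms
= 1 * 1e6 * 378 / 1000 bits
= 378000 bits
= 47250 bytes
= 46.1426 KB
BDP = 378000 bits (47250 bytes)


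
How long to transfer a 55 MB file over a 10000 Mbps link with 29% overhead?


Effective throughput = 10000 * (1 - 29/100) = 7100 Mbps
File size in Mb = 55 * 8 = 440 Mb
Time = 440 / 7100
Time = 0.062 seconds


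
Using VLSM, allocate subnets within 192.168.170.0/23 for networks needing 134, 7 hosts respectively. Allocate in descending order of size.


134 hosts -> /24 (254 usable): 192.168.170.0/24
7 hosts -> /28 (14 usable): 192.168.171.0/28
Allocation: 192.168.170.0/24 (134 hosts, 254 usable); 192.168.171.0/28 (7 hosts, 14 usable)


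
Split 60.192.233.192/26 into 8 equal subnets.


New prefix = 26 + 3 = 29
Each subnet has 8 addresses
  60.192.233.192/29
  60.192.233.200/29
  60.192.233.208/29
  60.192.233.216/29
  60.192.233.224/29
  60.192.233.232/29
  60.192.233.240/29
  60.192.233.248/29
Subnets: 60.192.233.192/29, 60.192.233.200/29, 60.192.233.208/29, 60.192.233.216/29, 60.192.233.224/29, 60.192.233.232/29, 60.192.233.240/29, 60.192.233.248/29


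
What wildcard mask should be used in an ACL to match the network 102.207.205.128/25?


Subnet mask: 255.255.255.128
Wildcard = 255.255.255.255 - subnet mask
255 - 255 = 0
255 - 255 = 0
255 - 255 = 0
255 - 128 = 127
Wildcard: 0.0.0.127


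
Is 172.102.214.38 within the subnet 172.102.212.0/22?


Subnet network: 172.102.212.0
Test IP AND mask: 172.102.212.0
Yes, 172.102.214.38 is in 172.102.212.0/22


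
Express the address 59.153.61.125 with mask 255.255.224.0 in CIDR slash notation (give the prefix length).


Binary: 11111111.11111111.11100000.00000000
Count leading 1s
Prefix: /19


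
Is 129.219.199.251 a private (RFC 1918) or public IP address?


RFC 1918 private ranges:
  10.0.0.0/8 (10.0.0.0 - 10.255.255.255)
  172.16.0.0/12 (172.16.0.0 - 172.31.255.255)
  192.168.0.0/16 (192.168.0.0 - 192.168.255.255)
Public (not in any RFC 1918 range)


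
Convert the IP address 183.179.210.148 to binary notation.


183 = 10110111
179 = 10110011
210 = 11010010
148 = 10010100
Binary: 10110111.10110011.11010010.10010100


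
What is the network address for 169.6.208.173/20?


IP:   10101001.00000110.11010000.10101101
Mask: 11111111.11111111.11110000.00000000
AND operation:
Net:  10101001.00000110.11010000.00000000
Network: 169.6.208.0/20


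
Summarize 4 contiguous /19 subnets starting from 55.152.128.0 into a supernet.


Original prefix: /19
Number of subnets: 4 = 2^2
New prefix = 19 - 2 = 17
Supernet: 55.152.128.0/17


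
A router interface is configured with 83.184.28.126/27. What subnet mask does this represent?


/27 means 27 network bits, 5 host bits
Binary: 11111111111111111111111111100000
Mask: 255.255.255.224


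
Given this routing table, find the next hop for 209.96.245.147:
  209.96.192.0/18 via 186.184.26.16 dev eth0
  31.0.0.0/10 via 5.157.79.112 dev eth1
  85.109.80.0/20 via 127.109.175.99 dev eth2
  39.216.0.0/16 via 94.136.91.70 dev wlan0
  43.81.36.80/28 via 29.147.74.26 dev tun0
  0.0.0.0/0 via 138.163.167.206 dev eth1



Longest prefix match for 209.96.245.147:
  /18 209.96.192.0: MATCH
  /10 31.0.0.0: no
  /20 85.109.80.0: no
  /16 39.216.0.0: no
  /28 43.81.36.80: no
  /0 0.0.0.0: MATCH
Selected: next-hop 186.184.26.16 via eth0 (matched /18)


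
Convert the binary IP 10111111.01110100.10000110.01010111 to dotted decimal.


10111111 = 191
01110100 = 116
10000110 = 134
01010111 = 87
IP: 191.116.134.87


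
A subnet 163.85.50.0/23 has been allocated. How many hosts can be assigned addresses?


Host bits = 32 - 23 = 9
Total addresses = 2^9 = 512
Usable = total - 2 (network and broadcast)
Usable hosts: 510


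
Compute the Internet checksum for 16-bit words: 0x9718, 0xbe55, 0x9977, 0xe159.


Sum all words (with carry folding):
+ 0x9718 = 0x9718
+ 0xbe55 = 0x556e
+ 0x9977 = 0xeee5
+ 0xe159 = 0xd03f
One's complement: ~0xd03f
Checksum = 0x2fc0


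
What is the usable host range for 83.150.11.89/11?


Network: 83.128.0.0
Broadcast: 83.159.255.255
First usable = network + 1
Last usable = broadcast - 1
Range: 83.128.0.1 to 83.159.255.254


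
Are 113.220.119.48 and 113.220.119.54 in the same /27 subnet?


Mask: 255.255.255.224
113.220.119.48 AND mask = 113.220.119.32
113.220.119.54 AND mask = 113.220.119.32
Yes, same subnet (113.220.119.32)


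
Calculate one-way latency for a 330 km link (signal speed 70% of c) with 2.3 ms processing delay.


Speed = 0.7 * 3e5 km/s = 210000 km/s
Propagation delay = 330 / 210000 = 0.0016 s = 1.5714 ms
Processing delay = 2.3 ms
Total one-way latency = 3.8714 ms


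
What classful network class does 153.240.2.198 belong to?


First octet: 153
Binary: 10011001
10xxxxxx -> Class B (128-191)
Class B, default mask 255.255.0.0 (/16)


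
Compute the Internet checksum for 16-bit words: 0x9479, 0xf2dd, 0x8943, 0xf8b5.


Sum all words (with carry folding):
+ 0x9479 = 0x9479
+ 0xf2dd = 0x8757
+ 0x8943 = 0x109b
+ 0xf8b5 = 0x0951
One's complement: ~0x0951
Checksum = 0xf6ae


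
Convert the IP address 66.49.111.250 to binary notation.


66 = 01000010
49 = 00110001
111 = 01101111
250 = 11111010
Binary: 01000010.00110001.01101111.11111010


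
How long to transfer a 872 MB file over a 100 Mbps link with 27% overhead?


Effective throughput = 100 * (1 - 27/100) = 73 Mbps
File size in Mb = 872 * 8 = 6976 Mb
Time = 6976 / 73
Time = 95.5616 seconds


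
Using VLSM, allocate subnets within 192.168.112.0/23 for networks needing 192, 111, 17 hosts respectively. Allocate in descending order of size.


192 hosts -> /24 (254 usable): 192.168.112.0/24
111 hosts -> /25 (126 usable): 192.168.113.0/25
17 hosts -> /27 (30 usable): 192.168.113.128/27
Allocation: 192.168.112.0/24 (192 hosts, 254 usable); 192.168.113.0/25 (111 hosts, 126 usable); 192.168.113.128/27 (17 hosts, 30 usable)


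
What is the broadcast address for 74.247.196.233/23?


Network: 74.247.196.0/23
Host bits = 9
Set all host bits to 1:
Broadcast: 74.247.197.255


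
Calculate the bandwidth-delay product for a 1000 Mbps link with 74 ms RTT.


BDP = bandwidth * RTT
= 1000 Mbps * 74 ms
= 1000 * 1e6 * 74 / 1000 bits
= 74000000 bits
= 9250000 bytes
= 9033.2031 KB
BDP = 74000000 bits (9250000 bytes)


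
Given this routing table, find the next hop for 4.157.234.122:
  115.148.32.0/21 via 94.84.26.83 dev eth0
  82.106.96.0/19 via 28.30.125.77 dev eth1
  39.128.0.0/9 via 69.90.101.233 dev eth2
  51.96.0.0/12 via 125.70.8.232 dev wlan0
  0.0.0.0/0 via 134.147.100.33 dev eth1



Longest prefix match for 4.157.234.122:
  /21 115.148.32.0: no
  /19 82.106.96.0: no
  /9 39.128.0.0: no
  /12 51.96.0.0: no
  /0 0.0.0.0: MATCH
Selected: next-hop 134.147.100.33 via eth1 (matched /0)


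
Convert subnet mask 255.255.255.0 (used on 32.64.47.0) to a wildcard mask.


Subnet mask: 255.255.255.0
Wildcard = 255.255.255.255 - subnet mask
255 - 255 = 0
255 - 255 = 0
255 - 255 = 0
255 - 0 = 255
Wildcard: 0.0.0.255


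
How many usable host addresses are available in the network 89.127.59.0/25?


Host bits = 32 - 25 = 7
Total addresses = 2^7 = 128
Usable = total - 2 (network and broadcast)
Usable hosts: 126


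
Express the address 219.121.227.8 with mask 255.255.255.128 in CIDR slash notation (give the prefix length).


Binary: 11111111.11111111.11111111.10000000
Count leading 1s
Prefix: /25


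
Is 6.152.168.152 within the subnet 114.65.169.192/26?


Subnet network: 114.65.169.192
Test IP AND mask: 6.152.168.128
No, 6.152.168.152 is not in 114.65.169.192/26


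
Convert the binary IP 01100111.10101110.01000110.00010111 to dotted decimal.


01100111 = 103
10101110 = 174
01000110 = 70
00010111 = 23
IP: 103.174.70.23


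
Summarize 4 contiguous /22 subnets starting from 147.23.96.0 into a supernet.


Original prefix: /22
Number of subnets: 4 = 2^2
New prefix = 22 - 2 = 20
Supernet: 147.23.96.0/20


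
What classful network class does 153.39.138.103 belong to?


First octet: 153
Binary: 10011001
10xxxxxx -> Class B (128-191)
Class B, default mask 255.255.0.0 (/16)


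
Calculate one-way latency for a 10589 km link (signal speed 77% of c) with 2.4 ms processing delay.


Speed = 0.77 * 3e5 km/s = 231000 km/s
Propagation delay = 10589 / 231000 = 0.0458 s = 45.8398 ms
Processing delay = 2.4 ms
Total one-way latency = 48.2398 ms


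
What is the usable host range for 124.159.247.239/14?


Network: 124.156.0.0
Broadcast: 124.159.255.255
First usable = network + 1
Last usable = broadcast - 1
Range: 124.156.0.1 to 124.159.255.254


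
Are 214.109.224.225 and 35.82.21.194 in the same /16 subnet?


Mask: 255.255.0.0
214.109.224.225 AND mask = 214.109.0.0
35.82.21.194 AND mask = 35.82.0.0
No, different subnets (214.109.0.0 vs 35.82.0.0)


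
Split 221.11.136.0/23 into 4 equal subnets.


New prefix = 23 + 2 = 25
Each subnet has 128 addresses
  221.11.136.0/25
  221.11.136.128/25
  221.11.137.0/25
  221.11.137.128/25
Subnets: 221.11.136.0/25, 221.11.136.128/25, 221.11.137.0/25, 221.11.137.128/25


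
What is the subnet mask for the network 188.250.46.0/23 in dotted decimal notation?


/23 means 23 network bits, 9 host bits
Binary: 11111111111111111111111000000000
Mask: 255.255.254.0


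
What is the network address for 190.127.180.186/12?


IP:   10111110.01111111.10110100.10111010
Mask: 11111111.11110000.00000000.00000000
AND operation:
Net:  10111110.01110000.00000000.00000000
Network: 190.112.0.0/12


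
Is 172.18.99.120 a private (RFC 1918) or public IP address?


RFC 1918 private ranges:
  10.0.0.0/8 (10.0.0.0 - 10.255.255.255)
  172.16.0.0/12 (172.16.0.0 - 172.31.255.255)
  192.168.0.0/16 (192.168.0.0 - 192.168.255.255)
Private (in 172.16.0.0/12)
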